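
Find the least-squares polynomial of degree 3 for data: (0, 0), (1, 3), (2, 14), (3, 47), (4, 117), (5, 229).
5/18 + (733/756)x + (-62/63)x² + (215/108)x³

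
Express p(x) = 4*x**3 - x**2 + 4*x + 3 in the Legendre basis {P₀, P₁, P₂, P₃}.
(8/3)P₀ + (32/5)P₁ + (-2/3)P₂ + (8/5)P₃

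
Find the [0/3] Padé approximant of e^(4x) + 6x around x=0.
1/(-2552*x**3/3 + 92*x**2 - 10*x + 1)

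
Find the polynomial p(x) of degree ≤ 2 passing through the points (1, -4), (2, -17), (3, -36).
-3*x**2 - 4*x + 3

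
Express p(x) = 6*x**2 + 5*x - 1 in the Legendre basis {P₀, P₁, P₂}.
P₀ + (5)P₁ + (4)P₂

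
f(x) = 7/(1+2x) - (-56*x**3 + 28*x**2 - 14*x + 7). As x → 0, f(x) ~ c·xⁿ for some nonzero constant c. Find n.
4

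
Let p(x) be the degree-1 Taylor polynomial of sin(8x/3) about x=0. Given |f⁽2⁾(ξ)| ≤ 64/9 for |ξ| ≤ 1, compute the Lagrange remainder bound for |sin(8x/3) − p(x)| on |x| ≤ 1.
32/9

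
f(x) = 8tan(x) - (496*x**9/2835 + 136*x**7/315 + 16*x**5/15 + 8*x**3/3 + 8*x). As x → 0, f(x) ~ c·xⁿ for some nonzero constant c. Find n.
11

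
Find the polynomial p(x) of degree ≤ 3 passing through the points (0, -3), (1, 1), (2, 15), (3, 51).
2*x**3 - x**2 + 3*x - 3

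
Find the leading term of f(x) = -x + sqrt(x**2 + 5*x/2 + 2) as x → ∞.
5/4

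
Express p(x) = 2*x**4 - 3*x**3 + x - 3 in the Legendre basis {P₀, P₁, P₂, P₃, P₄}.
(-13/5)P₀ + (-4/5)P₁ + (8/7)P₂ + (-6/5)P₃ + (16/35)P₄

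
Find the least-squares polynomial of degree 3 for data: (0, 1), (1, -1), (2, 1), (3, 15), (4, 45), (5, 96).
71/63 + (-1301/378)x + (-1/252)x² + (97/108)x³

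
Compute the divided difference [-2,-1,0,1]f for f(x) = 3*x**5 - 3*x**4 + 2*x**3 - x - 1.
23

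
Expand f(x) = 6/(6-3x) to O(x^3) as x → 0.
1 + x/2 + x**2/4 + O(x**3)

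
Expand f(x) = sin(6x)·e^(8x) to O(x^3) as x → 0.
6*x + 48*x**2 + O(x**3)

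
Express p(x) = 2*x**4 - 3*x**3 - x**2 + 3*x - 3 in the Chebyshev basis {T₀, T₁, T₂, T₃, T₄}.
(-11/4)T₀ + (3/4)T₁ + (1/2)T₂ + (-3/4)T₃ + (1/4)T₄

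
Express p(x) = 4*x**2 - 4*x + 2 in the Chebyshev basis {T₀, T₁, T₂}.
(4)T₀ + (-4)T₁ + (2)T₂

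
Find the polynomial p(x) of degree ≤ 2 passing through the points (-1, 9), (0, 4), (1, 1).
x**2 - 4*x + 4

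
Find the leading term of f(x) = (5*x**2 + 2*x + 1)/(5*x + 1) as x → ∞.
x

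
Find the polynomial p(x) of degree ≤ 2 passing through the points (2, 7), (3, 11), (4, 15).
4*x - 1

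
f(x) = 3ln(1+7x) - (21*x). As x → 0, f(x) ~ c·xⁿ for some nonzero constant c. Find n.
2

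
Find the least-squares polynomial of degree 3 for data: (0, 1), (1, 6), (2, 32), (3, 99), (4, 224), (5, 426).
19/18 + (-1/756)x + (211/126)x² + (331/108)x³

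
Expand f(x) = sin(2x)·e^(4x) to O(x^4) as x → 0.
2*x + 8*x**2 + 44*x**3/3 + O(x**4)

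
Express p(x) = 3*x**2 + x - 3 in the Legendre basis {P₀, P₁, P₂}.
(-2)P₀ + P₁ + (2)P₂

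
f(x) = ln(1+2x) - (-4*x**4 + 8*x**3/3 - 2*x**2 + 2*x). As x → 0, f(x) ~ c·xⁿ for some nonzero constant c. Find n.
5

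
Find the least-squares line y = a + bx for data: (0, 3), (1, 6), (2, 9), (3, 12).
a = 3, b = 3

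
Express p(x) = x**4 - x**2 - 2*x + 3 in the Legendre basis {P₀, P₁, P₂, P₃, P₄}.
(43/15)P₀ + (-2)P₁ + (-2/21)P₂ + (8/35)P₄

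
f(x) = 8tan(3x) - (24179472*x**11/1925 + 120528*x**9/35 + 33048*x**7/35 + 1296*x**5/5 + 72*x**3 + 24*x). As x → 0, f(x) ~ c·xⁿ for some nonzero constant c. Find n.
13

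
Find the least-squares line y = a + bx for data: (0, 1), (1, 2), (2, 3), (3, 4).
a = 1, b = 1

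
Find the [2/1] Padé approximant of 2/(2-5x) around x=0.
1/(1 - 5*x/2)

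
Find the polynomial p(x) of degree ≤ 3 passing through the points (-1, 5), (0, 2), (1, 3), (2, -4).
-2*x**3 + 2*x**2 + x + 2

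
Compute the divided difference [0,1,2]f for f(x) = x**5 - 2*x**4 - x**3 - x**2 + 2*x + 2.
-3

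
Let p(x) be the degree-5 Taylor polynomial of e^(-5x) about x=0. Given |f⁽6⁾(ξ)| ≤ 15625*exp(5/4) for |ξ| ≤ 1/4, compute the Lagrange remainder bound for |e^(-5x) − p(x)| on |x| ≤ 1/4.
3125*exp(5/4)/589824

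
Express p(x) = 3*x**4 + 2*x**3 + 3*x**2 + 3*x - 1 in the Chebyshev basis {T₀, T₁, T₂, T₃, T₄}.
(13/8)T₀ + (9/2)T₁ + (3)T₂ + (1/2)T₃ + (3/8)T₄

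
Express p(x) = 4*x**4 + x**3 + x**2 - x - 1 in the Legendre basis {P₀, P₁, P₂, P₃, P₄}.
(2/15)P₀ + (-2/5)P₁ + (62/21)P₂ + (2/5)P₃ + (32/35)P₄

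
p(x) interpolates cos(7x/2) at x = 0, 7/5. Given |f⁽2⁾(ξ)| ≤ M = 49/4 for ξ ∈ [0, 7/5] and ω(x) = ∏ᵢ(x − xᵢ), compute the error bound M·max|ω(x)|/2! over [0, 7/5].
2401/800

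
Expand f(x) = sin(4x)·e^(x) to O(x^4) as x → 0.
4*x + 4*x**2 - 26*x**3/3 + O(x**4)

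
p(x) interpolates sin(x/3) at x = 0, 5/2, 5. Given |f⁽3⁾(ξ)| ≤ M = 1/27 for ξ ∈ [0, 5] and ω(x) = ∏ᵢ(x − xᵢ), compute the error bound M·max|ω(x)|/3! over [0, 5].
125*sqrt(3)/5832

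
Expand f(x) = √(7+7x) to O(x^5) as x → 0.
sqrt(7) + sqrt(7)*x/2 - sqrt(7)*x**2/8 + sqrt(7)*x**3/16 - 5*sqrt(7)*x**4/128 + O(x**5)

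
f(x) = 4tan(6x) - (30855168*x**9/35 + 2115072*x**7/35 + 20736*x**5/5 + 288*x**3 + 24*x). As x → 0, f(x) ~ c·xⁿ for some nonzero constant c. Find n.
11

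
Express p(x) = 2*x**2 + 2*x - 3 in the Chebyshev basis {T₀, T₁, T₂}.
(-2)T₀ + (2)T₁ + T₂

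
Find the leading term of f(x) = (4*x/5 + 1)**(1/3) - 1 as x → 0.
4*x/15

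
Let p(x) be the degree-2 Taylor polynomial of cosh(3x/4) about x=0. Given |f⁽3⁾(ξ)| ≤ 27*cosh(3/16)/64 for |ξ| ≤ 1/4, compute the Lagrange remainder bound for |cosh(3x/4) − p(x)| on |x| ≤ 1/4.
9*cosh(3/16)/8192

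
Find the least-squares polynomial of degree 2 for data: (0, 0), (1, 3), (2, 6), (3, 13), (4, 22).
2/7 + (29/35)x + (8/7)x²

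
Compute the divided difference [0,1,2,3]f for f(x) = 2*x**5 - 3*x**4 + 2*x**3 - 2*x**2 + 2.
34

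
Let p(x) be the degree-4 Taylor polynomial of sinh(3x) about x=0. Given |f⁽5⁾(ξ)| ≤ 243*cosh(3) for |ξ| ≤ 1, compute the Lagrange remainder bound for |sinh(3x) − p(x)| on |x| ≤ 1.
81*cosh(3)/40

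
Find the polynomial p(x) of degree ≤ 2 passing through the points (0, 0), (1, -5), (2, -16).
-3*x**2 - 2*x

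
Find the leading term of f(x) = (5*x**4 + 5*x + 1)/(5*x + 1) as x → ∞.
x**3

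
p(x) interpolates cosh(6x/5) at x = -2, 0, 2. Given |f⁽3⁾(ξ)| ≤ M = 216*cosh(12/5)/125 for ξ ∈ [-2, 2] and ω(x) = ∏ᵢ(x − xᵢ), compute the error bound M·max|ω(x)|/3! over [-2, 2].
64*sqrt(3)*cosh(12/5)/125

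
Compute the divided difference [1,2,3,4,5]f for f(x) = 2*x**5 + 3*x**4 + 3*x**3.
33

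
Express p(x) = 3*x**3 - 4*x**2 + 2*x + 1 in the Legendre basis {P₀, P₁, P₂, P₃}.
(-1/3)P₀ + (19/5)P₁ + (-8/3)P₂ + (6/5)P₃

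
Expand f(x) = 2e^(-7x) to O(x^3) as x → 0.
2 - 14*x + 49*x**2 + O(x**3)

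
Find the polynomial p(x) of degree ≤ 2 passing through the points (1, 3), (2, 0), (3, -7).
-2*x**2 + 3*x + 2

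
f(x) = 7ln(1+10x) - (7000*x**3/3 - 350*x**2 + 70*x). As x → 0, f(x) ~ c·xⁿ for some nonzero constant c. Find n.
4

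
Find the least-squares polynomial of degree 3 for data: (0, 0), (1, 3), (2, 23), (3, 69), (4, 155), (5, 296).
-29/126 + (95/108)x + (233/252)x² + (58/27)x³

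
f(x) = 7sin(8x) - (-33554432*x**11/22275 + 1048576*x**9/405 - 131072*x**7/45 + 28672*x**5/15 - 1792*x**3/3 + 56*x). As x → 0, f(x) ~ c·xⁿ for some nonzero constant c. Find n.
13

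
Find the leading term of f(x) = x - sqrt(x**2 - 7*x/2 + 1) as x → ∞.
7/4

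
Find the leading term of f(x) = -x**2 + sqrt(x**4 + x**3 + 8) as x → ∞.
x/2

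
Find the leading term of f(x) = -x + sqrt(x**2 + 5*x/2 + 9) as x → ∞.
5/4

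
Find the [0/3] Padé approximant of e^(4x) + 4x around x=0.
1/(-1184*x**3/3 + 56*x**2 - 8*x + 1)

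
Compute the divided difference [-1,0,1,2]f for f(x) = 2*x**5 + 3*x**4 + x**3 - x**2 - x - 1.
17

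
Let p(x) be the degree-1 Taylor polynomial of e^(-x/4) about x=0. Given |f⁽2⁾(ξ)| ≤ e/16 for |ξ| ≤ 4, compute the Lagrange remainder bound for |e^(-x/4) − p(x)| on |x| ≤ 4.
e/2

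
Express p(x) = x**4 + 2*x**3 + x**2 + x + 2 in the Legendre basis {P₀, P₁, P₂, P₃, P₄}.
(38/15)P₀ + (11/5)P₁ + (26/21)P₂ + (4/5)P₃ + (8/35)P₄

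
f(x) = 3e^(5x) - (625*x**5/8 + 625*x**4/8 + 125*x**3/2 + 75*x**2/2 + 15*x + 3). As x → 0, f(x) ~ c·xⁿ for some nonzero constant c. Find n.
6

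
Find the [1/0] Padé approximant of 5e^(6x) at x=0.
30*x + 5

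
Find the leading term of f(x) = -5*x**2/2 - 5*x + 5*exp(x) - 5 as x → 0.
5*x**3/6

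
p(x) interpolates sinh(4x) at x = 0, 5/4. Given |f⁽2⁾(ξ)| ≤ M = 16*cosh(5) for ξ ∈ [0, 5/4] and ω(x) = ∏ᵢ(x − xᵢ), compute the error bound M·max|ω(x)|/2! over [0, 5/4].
25*cosh(5)/8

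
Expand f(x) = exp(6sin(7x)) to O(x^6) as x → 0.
1 + 42*x + 882*x**2 + 12005*x**3 + 115248*x**4 + 15748159*x**5/20 + O(x**6)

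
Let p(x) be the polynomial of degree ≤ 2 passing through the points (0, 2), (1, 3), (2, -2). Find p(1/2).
13/4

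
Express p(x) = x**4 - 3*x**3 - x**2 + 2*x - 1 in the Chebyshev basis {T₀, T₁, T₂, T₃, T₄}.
(-9/8)T₀ + (-1/4)T₁ + (-3/4)T₃ + (1/8)T₄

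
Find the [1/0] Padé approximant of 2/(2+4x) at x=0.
1 - 2*x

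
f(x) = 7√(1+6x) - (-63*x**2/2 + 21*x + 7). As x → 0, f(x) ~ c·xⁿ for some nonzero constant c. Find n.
3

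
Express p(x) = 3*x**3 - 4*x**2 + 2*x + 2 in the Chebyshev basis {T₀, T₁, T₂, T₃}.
(17/4)T₁ + (-2)T₂ + (3/4)T₃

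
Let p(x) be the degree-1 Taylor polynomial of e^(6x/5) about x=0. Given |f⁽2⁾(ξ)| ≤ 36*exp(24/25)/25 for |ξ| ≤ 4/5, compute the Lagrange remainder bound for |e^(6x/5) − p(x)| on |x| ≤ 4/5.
288*exp(24/25)/625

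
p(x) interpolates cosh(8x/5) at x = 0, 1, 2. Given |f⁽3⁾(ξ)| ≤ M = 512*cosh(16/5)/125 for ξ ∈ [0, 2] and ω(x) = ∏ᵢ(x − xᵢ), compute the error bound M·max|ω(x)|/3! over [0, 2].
512*sqrt(3)*cosh(16/5)/3375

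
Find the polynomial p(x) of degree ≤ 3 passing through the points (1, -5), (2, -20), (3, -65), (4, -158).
-3*x**3 + 3*x**2 - 3*x - 2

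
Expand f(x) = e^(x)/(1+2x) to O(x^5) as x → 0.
1 - x + 5*x**2/2 - 29*x**3/6 + 233*x**4/24 + O(x**5)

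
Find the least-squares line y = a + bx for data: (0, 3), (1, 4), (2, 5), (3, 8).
a = 13/5, b = 8/5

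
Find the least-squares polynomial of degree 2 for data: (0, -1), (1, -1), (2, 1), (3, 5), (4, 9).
-41/35 + (-9/35)x + (5/7)x²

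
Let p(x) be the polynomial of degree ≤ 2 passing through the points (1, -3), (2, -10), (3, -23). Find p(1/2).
-7/4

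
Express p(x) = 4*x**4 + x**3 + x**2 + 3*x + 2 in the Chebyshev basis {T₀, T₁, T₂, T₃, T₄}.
(4)T₀ + (15/4)T₁ + (5/2)T₂ + (1/4)T₃ + (1/2)T₄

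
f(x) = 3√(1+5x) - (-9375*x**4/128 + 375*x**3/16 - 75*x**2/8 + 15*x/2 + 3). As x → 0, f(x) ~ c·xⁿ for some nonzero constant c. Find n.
5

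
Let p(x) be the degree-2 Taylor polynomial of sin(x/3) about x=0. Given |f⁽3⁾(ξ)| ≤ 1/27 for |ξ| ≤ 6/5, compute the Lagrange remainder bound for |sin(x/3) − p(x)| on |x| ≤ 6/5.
4/375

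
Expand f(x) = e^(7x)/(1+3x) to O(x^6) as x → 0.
1 + 4*x + 25*x**2/2 + 59*x**3/3 + 985*x**4/24 + 254*x**5/15 + O(x**6)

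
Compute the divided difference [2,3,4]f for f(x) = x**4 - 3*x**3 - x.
28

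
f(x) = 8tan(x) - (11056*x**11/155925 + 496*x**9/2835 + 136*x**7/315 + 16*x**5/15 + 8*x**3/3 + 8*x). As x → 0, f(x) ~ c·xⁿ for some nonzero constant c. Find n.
13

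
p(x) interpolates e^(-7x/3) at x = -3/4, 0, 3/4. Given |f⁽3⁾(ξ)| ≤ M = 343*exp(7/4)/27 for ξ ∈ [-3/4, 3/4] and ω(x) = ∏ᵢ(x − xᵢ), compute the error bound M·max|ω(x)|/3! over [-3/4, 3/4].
343*sqrt(3)*exp(7/4)/1728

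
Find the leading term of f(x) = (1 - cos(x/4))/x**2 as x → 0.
1/32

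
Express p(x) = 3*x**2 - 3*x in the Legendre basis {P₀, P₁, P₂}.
P₀ + (-3)P₁ + (2)P₂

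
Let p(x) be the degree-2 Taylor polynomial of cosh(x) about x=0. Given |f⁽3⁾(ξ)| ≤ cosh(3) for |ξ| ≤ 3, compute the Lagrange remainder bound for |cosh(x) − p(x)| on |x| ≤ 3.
9*cosh(3)/2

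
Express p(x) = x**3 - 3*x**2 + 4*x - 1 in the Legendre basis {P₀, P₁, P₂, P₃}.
(-2)P₀ + (23/5)P₁ + (-2)P₂ + (2/5)P₃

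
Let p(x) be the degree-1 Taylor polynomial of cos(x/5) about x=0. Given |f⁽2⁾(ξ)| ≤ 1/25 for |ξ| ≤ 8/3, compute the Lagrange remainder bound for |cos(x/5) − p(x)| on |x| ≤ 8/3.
32/225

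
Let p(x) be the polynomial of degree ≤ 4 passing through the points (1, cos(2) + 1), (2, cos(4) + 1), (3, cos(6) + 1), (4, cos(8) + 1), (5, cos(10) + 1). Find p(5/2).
15*cos(4)/32 + 3*cos(10)/128 - 5*cos(2)/128 - 5*cos(8)/32 + 45*cos(6)/64 + 1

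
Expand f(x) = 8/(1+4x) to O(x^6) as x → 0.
8 - 32*x + 128*x**2 - 512*x**3 + 2048*x**4 - 8192*x**5 + O(x**6)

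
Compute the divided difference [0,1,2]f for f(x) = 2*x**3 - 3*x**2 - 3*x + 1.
3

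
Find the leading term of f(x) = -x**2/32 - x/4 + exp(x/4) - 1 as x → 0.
x**3/384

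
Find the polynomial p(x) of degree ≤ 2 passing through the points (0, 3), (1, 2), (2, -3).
-2*x**2 + x + 3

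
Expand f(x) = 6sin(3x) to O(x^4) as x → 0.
18*x - 27*x**3 + O(x**4)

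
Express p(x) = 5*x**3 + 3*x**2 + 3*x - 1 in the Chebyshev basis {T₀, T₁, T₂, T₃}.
(1/2)T₀ + (27/4)T₁ + (3/2)T₂ + (5/4)T₃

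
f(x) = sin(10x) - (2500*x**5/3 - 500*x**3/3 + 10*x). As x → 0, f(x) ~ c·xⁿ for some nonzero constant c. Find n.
7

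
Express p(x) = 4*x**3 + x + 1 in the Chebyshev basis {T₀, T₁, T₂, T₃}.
T₀ + (4)T₁ + T₃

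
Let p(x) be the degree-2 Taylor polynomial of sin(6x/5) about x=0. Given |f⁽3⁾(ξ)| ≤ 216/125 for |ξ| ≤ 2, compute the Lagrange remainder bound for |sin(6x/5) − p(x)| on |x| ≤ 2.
288/125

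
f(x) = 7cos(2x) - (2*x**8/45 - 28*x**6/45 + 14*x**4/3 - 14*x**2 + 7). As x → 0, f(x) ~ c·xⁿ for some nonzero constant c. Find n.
10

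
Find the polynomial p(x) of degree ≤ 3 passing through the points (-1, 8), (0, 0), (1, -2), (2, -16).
-3*x**3 + 3*x**2 - 2*x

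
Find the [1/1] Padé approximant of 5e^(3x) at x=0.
(15*x/2 + 5)/(1 - 3*x/2)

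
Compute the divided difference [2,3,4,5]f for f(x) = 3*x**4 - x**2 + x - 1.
42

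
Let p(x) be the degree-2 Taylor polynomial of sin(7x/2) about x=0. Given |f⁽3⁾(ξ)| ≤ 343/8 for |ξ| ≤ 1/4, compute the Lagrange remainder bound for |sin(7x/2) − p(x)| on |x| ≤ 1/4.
343/3072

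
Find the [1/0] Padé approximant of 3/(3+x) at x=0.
1 - x/3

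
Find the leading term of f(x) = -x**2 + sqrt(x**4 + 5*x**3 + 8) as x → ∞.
5*x/2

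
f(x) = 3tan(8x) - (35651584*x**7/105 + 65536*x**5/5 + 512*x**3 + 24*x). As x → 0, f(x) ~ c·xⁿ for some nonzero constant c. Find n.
9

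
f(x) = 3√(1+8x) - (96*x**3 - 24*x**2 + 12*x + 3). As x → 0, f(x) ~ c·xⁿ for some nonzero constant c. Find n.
4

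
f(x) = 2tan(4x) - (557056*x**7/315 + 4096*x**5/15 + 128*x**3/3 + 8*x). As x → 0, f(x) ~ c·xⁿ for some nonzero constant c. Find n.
9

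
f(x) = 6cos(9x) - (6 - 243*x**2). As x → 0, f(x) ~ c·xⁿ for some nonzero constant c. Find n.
4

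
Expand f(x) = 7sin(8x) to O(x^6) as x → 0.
56*x - 1792*x**3/3 + 28672*x**5/15 + O(x**6)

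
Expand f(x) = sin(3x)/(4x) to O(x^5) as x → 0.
3/4 - 9*x**2/8 + 81*x**4/160 + O(x**5)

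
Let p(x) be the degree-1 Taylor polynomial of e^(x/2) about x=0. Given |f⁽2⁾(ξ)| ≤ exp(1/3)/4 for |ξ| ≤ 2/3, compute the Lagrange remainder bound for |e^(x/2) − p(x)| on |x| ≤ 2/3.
exp(1/3)/18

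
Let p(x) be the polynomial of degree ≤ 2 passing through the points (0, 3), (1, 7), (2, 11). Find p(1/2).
5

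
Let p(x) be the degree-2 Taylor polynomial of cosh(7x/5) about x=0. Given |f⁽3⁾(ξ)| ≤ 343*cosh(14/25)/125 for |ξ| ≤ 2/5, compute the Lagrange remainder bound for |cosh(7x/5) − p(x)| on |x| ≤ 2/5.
1372*cosh(14/25)/46875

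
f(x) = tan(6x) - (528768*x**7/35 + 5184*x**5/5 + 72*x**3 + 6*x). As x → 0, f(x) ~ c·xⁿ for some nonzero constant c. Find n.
9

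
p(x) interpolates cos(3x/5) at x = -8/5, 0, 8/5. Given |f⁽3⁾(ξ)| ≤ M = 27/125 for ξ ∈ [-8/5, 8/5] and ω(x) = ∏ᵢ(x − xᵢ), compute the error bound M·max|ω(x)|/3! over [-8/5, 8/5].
512*sqrt(3)/15625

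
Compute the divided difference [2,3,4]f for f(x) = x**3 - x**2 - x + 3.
8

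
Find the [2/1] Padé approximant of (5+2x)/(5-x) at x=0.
(2*x/5 + 1)/(1 - x/5)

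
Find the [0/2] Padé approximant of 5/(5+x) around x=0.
1/(x/5 + 1)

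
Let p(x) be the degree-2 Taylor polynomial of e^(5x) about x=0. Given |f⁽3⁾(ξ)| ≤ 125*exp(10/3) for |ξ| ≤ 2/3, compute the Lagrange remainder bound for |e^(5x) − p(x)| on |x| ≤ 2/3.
500*exp(10/3)/81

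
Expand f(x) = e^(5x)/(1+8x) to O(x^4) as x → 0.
1 - 3*x + 73*x**2/2 - 1627*x**3/6 + O(x**4)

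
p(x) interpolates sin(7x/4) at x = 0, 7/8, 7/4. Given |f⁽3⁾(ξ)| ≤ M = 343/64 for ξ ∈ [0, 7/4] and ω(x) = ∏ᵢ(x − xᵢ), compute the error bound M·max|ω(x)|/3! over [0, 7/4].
117649*sqrt(3)/884736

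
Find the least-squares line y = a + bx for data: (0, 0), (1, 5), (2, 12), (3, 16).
a = 0, b = 11/2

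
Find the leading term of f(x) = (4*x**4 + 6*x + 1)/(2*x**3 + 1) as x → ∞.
2*x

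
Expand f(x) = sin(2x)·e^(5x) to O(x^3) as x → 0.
2*x + 10*x**2 + O(x**3)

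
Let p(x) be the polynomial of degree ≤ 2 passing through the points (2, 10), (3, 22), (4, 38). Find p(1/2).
-1/2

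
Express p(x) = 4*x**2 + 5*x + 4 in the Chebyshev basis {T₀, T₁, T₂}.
(6)T₀ + (5)T₁ + (2)T₂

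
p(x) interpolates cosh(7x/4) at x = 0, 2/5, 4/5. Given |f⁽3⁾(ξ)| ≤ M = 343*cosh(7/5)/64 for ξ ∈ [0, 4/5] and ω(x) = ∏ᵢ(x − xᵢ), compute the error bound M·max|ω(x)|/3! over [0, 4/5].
343*sqrt(3)*cosh(7/5)/27000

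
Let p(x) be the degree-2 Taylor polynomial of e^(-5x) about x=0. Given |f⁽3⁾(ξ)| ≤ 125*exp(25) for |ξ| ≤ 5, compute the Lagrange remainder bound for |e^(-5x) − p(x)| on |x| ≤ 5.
15625*exp(25)/6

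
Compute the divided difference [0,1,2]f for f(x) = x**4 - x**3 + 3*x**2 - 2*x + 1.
7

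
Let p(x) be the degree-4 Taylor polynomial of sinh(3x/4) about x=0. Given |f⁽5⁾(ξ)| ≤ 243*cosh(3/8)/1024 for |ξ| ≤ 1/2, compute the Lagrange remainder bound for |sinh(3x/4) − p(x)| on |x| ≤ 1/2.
81*cosh(3/8)/1310720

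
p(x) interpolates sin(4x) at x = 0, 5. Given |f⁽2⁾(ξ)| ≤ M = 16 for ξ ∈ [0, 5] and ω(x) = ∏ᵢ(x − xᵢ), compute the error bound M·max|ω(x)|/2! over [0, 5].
50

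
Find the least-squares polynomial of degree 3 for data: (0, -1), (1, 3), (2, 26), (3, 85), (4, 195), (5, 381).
-26/21 + (142/63)x + (-19/42)x² + (55/18)x³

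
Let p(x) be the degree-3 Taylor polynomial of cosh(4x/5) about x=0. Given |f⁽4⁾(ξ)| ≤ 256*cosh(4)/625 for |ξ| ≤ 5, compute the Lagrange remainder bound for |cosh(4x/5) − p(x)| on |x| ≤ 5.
32*cosh(4)/3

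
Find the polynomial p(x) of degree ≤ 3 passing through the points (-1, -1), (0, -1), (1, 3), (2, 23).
2*x**3 + 2*x**2 - 1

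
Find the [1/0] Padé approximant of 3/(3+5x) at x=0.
1 - 5*x/3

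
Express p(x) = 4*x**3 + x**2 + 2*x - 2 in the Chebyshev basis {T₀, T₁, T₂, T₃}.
(-3/2)T₀ + (5)T₁ + (1/2)T₂ + T₃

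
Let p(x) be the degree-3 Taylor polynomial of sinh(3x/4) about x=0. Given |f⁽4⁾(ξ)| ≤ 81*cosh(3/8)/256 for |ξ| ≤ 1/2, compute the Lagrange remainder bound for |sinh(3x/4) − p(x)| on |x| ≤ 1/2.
27*cosh(3/8)/32768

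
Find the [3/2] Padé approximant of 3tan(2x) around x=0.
(-8*x**3/5 + 6*x)/(1 - 8*x**2/5)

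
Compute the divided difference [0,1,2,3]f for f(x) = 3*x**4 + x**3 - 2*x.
19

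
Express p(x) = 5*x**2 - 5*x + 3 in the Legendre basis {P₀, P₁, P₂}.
(14/3)P₀ + (-5)P₁ + (10/3)P₂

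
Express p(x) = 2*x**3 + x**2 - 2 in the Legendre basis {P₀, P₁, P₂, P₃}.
(-5/3)P₀ + (6/5)P₁ + (2/3)P₂ + (4/5)P₃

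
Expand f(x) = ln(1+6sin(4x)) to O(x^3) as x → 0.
24*x - 288*x**2 + O(x**3)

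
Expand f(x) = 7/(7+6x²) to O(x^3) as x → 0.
1 - 6*x**2/7 + O(x**3)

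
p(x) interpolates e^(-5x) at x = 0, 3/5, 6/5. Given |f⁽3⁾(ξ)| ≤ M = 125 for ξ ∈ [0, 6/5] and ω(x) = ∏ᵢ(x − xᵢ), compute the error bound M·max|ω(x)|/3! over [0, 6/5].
sqrt(3)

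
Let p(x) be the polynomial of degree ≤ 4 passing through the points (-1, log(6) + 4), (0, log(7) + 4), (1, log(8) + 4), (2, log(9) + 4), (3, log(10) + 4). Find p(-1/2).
log(7*2**(19/32)*3**(91/128)*5**(123/128)*7**(3/32)/20) + 4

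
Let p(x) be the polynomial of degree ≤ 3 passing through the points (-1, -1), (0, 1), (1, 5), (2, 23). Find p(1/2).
2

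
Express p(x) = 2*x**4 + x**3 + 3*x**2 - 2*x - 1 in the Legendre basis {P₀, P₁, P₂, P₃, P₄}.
(2/5)P₀ + (-7/5)P₁ + (22/7)P₂ + (2/5)P₃ + (16/35)P₄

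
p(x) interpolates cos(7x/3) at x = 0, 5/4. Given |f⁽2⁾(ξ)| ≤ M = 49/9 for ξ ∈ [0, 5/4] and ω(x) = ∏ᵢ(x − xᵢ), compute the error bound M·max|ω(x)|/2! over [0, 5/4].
1225/1152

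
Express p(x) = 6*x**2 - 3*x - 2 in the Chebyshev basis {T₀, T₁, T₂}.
T₀ + (-3)T₁ + (3)T₂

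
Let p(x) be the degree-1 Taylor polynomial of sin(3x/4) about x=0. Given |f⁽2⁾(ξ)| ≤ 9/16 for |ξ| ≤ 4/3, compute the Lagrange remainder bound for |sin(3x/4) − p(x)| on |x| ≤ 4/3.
1/2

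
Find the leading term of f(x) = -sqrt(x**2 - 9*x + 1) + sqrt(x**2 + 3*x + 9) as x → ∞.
6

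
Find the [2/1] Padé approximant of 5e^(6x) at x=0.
(30*x**2 + 20*x + 5)/(1 - 2*x)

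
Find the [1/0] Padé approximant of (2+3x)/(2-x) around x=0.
2*x + 1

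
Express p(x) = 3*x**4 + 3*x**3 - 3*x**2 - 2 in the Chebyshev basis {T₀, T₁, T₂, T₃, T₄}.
(-19/8)T₀ + (9/4)T₁ + (3/4)T₃ + (3/8)T₄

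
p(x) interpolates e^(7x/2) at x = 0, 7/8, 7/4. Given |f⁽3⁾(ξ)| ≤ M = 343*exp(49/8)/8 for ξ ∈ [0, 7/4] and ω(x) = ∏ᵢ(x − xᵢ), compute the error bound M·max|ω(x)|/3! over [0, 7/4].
117649*sqrt(3)*exp(49/8)/110592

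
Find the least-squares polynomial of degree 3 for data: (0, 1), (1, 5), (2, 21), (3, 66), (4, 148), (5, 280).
151/126 + (-127/756)x + (323/252)x² + (107/54)x³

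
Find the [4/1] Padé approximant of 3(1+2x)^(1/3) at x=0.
(16*x**4/81 - 64*x**3/135 + 8*x**2/5 + 32*x/5 + 3)/(22*x/15 + 1)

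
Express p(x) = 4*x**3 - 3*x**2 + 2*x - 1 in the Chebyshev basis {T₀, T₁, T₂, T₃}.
(-5/2)T₀ + (5)T₁ + (-3/2)T₂ + T₃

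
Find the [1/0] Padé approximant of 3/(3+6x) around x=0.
1 - 2*x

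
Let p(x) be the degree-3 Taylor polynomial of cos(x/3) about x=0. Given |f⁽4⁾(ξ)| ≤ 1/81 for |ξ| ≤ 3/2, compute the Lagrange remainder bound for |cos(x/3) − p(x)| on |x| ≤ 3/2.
1/384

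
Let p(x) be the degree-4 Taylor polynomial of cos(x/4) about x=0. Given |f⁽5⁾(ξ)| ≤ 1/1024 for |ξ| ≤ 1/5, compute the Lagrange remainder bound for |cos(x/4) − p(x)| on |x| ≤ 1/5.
1/384000000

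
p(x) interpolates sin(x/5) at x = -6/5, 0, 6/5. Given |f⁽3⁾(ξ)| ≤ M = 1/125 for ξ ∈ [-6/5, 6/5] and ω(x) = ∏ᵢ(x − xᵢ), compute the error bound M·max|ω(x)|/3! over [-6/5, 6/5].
8*sqrt(3)/15625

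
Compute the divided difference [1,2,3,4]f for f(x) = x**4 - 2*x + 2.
10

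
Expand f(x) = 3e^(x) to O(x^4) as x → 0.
3 + 3*x + 3*x**2/2 + x**3/2 + O(x**4)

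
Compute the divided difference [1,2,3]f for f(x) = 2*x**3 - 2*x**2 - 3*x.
10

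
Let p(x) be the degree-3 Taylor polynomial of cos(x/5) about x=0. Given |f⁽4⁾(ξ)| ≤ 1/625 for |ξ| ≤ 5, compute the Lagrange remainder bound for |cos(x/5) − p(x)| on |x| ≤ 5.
1/24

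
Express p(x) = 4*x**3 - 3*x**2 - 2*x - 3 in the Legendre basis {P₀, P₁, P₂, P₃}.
(-4)P₀ + (2/5)P₁ + (-2)P₂ + (8/5)P₃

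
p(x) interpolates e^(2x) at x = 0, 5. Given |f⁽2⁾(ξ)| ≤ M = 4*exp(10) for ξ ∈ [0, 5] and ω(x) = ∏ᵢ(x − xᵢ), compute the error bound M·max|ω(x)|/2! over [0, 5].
25*exp(10)/2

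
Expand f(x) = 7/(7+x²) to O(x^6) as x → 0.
1 - x**2/7 + x**4/49 + O(x**6)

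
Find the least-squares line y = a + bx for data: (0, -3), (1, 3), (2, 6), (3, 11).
a = -5/2, b = 9/2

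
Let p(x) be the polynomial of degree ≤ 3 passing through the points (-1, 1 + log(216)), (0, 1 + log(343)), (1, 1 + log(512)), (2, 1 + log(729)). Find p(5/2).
1 + log(182284263*2**(3/8)*3**(3/16)*7**(15/16)/2097152)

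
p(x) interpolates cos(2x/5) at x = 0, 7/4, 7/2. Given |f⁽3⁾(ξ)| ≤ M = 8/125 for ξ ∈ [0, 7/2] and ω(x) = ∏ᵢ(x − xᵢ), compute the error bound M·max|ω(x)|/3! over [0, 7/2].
343*sqrt(3)/27000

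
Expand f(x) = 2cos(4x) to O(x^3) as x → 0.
2 - 16*x**2 + O(x**3)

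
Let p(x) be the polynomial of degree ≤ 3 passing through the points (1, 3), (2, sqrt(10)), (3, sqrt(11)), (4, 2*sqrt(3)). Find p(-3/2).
-495*sqrt(10)/16 - 105*sqrt(3)/8 + 693/16 + 385*sqrt(11)/16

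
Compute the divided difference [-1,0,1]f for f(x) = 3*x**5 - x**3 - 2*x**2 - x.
-2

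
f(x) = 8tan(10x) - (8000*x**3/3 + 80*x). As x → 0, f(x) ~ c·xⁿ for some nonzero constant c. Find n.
5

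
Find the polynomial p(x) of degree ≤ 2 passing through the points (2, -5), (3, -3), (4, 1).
x**2 - 3*x - 3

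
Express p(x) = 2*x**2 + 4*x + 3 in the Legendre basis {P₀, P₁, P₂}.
(11/3)P₀ + (4)P₁ + (4/3)P₂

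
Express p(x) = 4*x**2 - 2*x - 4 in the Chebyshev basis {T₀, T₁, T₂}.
(-2)T₀ + (-2)T₁ + (2)T₂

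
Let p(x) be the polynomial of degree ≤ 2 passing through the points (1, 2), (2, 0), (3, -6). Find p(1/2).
3/2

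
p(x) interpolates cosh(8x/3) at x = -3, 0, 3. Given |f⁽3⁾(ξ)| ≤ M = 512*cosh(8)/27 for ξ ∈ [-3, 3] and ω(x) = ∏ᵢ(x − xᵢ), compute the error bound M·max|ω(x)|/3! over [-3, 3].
512*sqrt(3)*cosh(8)/27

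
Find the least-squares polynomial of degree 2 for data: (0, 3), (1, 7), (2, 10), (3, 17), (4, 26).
17/5 + (8/5)x + x²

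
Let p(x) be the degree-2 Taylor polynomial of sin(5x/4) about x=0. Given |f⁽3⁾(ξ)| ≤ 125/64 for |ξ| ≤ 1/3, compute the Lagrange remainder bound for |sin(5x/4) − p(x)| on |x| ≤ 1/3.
125/10368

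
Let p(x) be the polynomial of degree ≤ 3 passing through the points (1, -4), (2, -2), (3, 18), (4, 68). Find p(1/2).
-2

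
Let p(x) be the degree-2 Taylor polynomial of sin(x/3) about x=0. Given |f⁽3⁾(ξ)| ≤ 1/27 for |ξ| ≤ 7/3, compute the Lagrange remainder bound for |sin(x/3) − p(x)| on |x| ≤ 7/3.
343/4374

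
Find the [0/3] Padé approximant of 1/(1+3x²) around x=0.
1/(3*x**2 + 1)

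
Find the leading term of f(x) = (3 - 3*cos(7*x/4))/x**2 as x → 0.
147/32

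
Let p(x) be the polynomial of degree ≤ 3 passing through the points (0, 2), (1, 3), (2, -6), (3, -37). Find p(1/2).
3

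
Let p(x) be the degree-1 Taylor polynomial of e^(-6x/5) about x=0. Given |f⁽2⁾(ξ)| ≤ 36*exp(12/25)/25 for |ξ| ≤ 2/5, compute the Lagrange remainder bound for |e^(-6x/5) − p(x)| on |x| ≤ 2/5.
72*exp(12/25)/625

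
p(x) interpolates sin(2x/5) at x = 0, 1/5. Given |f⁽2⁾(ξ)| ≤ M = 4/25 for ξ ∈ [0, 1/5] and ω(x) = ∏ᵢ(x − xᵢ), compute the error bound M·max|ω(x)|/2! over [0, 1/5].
1/1250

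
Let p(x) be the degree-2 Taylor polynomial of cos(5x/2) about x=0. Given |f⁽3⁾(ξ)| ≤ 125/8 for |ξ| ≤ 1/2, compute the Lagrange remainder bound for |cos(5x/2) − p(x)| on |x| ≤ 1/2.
125/384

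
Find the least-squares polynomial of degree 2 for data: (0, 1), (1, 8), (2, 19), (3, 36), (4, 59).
43/35 + (124/35)x + (19/7)x²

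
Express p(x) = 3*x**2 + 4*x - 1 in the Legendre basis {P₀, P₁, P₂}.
(4)P₁ + (2)P₂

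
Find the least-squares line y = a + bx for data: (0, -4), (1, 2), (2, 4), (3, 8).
a = -16/5, b = 19/5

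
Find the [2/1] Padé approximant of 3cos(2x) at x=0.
3 - 6*x**2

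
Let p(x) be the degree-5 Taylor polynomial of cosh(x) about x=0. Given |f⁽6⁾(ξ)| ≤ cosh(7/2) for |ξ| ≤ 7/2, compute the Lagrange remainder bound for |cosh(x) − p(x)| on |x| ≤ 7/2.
117649*cosh(7/2)/46080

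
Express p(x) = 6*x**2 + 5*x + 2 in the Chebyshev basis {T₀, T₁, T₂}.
(5)T₀ + (5)T₁ + (3)T₂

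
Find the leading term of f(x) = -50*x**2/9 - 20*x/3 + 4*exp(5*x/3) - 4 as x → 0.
250*x**3/81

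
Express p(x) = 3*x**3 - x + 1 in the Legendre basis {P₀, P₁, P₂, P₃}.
P₀ + (4/5)P₁ + (6/5)P₃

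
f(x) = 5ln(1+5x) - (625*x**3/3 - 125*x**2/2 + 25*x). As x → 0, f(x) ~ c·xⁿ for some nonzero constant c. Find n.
4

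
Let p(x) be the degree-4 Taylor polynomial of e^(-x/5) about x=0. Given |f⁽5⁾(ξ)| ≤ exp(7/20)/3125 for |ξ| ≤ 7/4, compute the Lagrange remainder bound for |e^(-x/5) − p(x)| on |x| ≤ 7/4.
16807*exp(7/20)/384000000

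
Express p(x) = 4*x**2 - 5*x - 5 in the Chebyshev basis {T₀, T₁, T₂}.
(-3)T₀ + (-5)T₁ + (2)T₂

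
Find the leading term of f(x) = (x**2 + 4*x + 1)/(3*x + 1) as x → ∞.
x/3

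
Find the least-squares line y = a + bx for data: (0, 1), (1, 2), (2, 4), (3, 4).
a = 11/10, b = 11/10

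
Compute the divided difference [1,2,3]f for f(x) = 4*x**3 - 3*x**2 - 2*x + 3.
21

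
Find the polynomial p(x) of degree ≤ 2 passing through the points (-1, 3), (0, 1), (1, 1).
x**2 - x + 1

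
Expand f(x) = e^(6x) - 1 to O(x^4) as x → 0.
6*x + 18*x**2 + 36*x**3 + O(x**4)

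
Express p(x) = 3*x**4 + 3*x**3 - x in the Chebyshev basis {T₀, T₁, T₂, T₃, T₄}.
(9/8)T₀ + (5/4)T₁ + (3/2)T₂ + (3/4)T₃ + (3/8)T₄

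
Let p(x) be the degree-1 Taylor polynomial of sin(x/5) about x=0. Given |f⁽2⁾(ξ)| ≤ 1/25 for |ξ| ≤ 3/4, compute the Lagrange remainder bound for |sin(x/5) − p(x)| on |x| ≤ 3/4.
9/800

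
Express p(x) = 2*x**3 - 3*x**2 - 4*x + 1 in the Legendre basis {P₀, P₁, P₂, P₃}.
(-14/5)P₁ + (-2)P₂ + (4/5)P₃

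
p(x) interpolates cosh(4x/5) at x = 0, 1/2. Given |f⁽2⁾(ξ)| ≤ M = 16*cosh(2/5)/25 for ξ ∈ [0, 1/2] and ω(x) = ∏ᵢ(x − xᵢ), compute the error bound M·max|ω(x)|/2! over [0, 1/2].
cosh(2/5)/50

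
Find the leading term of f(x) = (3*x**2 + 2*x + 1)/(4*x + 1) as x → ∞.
3*x/4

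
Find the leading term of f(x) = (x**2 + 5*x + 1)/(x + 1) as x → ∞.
x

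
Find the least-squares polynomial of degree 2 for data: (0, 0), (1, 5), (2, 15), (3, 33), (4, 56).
3/35 + (10/7)x + (22/7)x²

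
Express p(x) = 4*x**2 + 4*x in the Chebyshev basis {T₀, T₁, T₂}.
(2)T₀ + (4)T₁ + (2)T₂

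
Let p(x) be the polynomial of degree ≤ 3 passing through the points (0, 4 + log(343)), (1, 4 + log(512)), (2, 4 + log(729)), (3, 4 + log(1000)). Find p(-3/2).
4 + log(8183243915489726346684277347882562022607*2**(1/8)*3**(5/8)*5**(7/16)*7**(11/16)/811296384146066816957890051440640000000)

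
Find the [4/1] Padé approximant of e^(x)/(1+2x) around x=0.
(427*x**4/9320 + 115*x**3/699 + 1167*x**2/2330 + 1164*x/1165 + 1)/(2329*x/1165 + 1)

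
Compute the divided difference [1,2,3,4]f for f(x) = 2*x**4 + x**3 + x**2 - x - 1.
21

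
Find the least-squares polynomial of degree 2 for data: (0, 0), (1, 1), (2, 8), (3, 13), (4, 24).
-8/35 + (6/7)x + (9/7)x²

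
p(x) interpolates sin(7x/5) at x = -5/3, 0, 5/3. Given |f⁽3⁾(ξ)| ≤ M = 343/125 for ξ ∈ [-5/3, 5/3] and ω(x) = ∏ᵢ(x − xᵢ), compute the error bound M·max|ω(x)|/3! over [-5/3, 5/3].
343*sqrt(3)/729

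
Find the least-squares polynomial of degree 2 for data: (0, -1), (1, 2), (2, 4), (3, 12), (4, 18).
-31/35 + (48/35)x + (6/7)x²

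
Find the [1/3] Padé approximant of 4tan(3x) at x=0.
12*x/(1 - 3*x**2)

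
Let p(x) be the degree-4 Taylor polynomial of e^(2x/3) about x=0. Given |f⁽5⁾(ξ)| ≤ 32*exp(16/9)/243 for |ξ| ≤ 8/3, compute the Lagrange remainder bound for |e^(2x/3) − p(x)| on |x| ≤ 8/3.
131072*exp(16/9)/885735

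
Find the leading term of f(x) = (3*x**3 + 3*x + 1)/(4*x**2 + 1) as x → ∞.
3*x/4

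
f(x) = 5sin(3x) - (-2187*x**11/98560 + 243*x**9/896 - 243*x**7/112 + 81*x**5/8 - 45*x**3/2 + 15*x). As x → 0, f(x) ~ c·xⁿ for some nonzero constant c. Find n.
13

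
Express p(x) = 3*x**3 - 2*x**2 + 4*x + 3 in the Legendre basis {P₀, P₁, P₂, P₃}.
(7/3)P₀ + (29/5)P₁ + (-4/3)P₂ + (6/5)P₃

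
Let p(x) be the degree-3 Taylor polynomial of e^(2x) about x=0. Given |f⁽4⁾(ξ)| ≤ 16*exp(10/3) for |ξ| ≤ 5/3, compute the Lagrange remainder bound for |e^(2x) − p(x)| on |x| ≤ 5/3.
1250*exp(10/3)/243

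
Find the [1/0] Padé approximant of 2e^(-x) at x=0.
2 - 2*x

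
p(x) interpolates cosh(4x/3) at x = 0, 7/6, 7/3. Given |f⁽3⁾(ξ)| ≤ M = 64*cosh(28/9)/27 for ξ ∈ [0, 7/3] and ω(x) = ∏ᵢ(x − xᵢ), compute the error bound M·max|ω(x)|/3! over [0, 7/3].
2744*sqrt(3)*cosh(28/9)/19683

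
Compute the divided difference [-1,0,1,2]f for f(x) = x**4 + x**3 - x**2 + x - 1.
3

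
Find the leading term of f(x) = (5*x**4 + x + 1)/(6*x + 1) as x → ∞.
5*x**3/6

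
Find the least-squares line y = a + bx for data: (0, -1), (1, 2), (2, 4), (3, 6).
a = -7/10, b = 23/10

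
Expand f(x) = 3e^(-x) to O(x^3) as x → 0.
3 - 3*x + 3*x**2/2 + O(x**3)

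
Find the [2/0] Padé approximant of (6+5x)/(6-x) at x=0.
x**2/6 + x + 1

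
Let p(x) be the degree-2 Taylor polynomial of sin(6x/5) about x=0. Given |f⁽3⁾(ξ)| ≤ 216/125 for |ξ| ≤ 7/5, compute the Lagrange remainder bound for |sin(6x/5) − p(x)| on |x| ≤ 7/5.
12348/15625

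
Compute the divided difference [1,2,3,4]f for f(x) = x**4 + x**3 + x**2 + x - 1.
11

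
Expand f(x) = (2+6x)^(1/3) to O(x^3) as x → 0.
2**(1/3) + 2**(1/3)*x - 2**(1/3)*x**2 + O(x**3)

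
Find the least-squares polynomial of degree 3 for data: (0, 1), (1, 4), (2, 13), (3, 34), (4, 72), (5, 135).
17/18 + (1801/756)x + (-53/252)x² + (55/54)x³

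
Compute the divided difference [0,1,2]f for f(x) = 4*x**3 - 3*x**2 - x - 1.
9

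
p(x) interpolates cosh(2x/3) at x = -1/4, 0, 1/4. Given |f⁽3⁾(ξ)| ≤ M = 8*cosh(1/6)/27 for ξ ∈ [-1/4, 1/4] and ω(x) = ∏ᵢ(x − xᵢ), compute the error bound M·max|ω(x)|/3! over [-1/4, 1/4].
sqrt(3)*cosh(1/6)/5832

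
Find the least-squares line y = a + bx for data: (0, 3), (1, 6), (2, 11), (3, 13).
a = 3, b = 7/2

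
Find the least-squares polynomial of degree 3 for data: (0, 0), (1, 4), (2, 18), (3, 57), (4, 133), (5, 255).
3/14 + (33/28)x + (-1/28)x² + (2)x³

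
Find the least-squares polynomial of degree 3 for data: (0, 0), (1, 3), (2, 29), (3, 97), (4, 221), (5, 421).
1/126 + (-349/108)x + (206/63)x² + (307/108)x³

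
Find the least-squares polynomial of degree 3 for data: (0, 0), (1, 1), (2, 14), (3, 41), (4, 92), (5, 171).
-8/63 + (-272/189)x + (257/126)x² + (55/54)x³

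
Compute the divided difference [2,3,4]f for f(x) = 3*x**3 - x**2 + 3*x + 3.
26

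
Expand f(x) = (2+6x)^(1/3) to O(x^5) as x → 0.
2**(1/3) + 2**(1/3)*x - 2**(1/3)*x**2 + 5*2**(1/3)*x**3/3 - 10*2**(1/3)*x**4/3 + O(x**5)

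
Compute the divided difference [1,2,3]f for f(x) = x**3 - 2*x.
6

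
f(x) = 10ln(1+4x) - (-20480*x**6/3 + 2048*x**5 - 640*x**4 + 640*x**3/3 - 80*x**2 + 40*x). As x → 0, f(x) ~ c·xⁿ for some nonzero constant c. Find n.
7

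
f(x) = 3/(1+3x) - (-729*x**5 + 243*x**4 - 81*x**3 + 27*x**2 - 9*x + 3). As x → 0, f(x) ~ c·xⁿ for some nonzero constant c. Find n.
6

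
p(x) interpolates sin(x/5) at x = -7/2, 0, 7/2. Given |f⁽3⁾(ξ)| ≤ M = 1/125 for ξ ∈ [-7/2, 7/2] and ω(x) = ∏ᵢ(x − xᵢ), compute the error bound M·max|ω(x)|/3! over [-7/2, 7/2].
343*sqrt(3)/27000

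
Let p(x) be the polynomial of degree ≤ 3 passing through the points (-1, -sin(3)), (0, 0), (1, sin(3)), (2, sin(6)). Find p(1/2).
-sin(6)/16 + 5*sin(3)/8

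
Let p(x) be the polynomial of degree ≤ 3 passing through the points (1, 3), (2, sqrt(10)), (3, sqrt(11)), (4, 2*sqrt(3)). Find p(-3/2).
-495*sqrt(10)/16 - 105*sqrt(3)/8 + 693/16 + 385*sqrt(11)/16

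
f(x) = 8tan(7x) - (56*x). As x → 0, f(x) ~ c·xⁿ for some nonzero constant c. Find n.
3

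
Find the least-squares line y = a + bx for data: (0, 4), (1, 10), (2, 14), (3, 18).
a = 23/5, b = 23/5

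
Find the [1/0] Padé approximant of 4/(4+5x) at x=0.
1 - 5*x/4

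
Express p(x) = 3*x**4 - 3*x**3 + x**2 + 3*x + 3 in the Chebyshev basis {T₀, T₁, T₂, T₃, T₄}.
(37/8)T₀ + (3/4)T₁ + (2)T₂ + (-3/4)T₃ + (3/8)T₄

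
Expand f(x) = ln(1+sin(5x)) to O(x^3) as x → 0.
5*x - 25*x**2/2 + O(x**3)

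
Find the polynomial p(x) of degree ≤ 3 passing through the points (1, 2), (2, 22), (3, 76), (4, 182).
3*x**3 - x**2 + 2*x - 2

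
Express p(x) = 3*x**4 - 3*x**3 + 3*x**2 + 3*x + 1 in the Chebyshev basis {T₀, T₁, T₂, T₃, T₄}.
(29/8)T₀ + (3/4)T₁ + (3)T₂ + (-3/4)T₃ + (3/8)T₄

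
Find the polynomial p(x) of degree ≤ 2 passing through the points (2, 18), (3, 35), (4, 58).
3*x**2 + 2*x + 2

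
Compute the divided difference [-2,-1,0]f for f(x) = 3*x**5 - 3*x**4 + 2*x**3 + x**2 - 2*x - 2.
-71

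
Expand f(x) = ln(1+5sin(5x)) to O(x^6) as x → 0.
25*x - 625*x**2/2 + 30625*x**3/6 - 1140625*x**4/12 + 45315625*x**5/24 + O(x**6)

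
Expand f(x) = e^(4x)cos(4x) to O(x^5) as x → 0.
1 + 4*x - 64*x**3/3 - 128*x**4/3 + O(x**5)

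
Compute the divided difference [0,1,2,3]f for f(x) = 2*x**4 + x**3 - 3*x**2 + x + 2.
13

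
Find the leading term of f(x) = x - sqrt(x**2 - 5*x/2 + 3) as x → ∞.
5/4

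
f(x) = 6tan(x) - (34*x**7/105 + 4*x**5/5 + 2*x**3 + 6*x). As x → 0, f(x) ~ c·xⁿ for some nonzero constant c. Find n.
9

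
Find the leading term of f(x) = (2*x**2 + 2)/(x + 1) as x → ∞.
2*x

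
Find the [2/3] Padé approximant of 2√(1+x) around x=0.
(7*x**2/8 + 14*x/5 + 2)/(-x**3/160 + 9*x**2/80 + 9*x/10 + 1)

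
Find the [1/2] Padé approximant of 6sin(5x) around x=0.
30*x/(25*x**2/6 + 1)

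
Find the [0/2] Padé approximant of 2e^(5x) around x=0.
2/(25*x**2/2 - 5*x + 1)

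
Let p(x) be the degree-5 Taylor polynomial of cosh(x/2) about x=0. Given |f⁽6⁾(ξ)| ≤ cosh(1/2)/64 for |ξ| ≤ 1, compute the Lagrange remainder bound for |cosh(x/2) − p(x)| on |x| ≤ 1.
cosh(1/2)/46080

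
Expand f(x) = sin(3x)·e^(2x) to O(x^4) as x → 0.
3*x + 6*x**2 + 3*x**3/2 + O(x**4)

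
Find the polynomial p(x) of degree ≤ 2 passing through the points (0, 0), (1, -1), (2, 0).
x**2 - 2*x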